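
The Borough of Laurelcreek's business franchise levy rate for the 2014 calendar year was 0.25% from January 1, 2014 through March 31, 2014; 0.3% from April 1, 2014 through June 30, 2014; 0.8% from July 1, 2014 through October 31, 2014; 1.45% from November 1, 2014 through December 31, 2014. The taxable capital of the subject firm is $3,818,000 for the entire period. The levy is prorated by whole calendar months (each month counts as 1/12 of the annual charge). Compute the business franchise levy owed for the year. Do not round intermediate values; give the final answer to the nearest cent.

January 1 – March 31, 2014: 3 months at 0.25% → $3,818,000 × 0.25% × 3/12 = $2,386.2500
April 1 – June 30, 2014: 3 months at 0.3% → $3,818,000 × 0.3% × 3/12 = $2,863.5000
July 1 – October 31, 2014: 4 months at 0.8% → $3,818,000 × 0.8% × 4/12 = $10,181.3333
November 1 – December 31, 2014: 2 months at 1.45% → $3,818,000 × 1.45% × 2/12 = $9,226.8333
Total = $24,657.9167

$24,657.92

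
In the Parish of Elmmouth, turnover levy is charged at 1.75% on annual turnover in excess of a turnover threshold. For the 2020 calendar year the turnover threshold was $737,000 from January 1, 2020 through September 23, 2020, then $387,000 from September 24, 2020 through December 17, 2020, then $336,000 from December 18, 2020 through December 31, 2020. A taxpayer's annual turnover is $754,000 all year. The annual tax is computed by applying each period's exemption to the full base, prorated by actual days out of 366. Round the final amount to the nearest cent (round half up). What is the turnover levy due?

$1,988.40

January 1 – September 23, 2020: 267 days, exemption $737,000 → ($754,000 − $737,000) × 1.75% × 267/366 = $217.0287
September 24 – December 17, 2020: 85 days, exemption $387,000 → ($754,000 − $387,000) × 1.75% × 85/366 = $1,491.5642
December 18 – December 31, 2020: 14 days, exemption $336,000 → ($754,000 − $336,000) × 1.75% × 14/366 = $279.8087
Total = $1,988.4016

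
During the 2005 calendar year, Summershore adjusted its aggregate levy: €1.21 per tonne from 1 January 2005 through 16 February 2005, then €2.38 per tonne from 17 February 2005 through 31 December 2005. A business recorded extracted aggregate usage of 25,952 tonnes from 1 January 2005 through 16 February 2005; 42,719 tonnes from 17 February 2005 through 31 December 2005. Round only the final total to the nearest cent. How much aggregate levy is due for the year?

1 January – 16 February 2005: 25,952 tonnes at €1.21/tonne → €31,401.92
17 February – 31 December 2005: 42,719 tonnes at €2.38/tonne → €101,671.22

€133,073.14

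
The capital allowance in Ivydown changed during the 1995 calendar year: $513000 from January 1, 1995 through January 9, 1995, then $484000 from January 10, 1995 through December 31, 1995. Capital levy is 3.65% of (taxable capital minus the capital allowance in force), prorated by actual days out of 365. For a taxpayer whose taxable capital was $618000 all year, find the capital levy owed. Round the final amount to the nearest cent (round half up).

January 1 – January 9, 1995: 9 days, exemption $513000 → ($618000 − $513000) × 3.65% × 9/365 = $94.5000
January 10 – December 31, 1995: 356 days, exemption $484000 → ($618000 − $484000) × 3.65% × 356/365 = $4770.4000
Total = $4864.9000

$4864.90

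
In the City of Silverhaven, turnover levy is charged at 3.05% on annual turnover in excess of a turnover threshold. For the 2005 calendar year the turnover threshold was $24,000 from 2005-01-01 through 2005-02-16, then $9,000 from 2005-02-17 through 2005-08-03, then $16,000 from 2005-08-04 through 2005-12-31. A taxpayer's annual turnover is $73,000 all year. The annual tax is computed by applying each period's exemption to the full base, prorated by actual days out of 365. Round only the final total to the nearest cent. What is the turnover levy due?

$1,805.35

2005-01-01 to 2005-02-16: 47 days, exemption $24,000 → ($73,000 − $24,000) × 3.05% × 47/365 = $192.4425
2005-02-17 to 2005-08-03: 168 days, exemption $9,000 → ($73,000 − $9,000) × 3.05% × 168/365 = $898.4548
2005-08-04 to 2005-12-31: 150 days, exemption $16,000 → ($73,000 − $16,000) × 3.05% × 150/365 = $714.4521
Total = $1,805.3493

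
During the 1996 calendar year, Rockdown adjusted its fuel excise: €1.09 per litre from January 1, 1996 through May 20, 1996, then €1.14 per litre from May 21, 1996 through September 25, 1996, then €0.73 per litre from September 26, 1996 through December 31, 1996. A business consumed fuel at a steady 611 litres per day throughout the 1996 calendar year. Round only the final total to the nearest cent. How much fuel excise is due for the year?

January 1 – May 20, 1996: 141 days × 611 litres/day = 86,151 litres at €1.09/litre → €93,904.59
May 21 – September 25, 1996: 128 days × 611 litres/day = 78,208 litres at €1.14/litre → €89,157.12
September 26 – December 31, 1996: 97 days × 611 litres/day = 59,267 litres at €0.73/litre → €43,264.91

€226,326.62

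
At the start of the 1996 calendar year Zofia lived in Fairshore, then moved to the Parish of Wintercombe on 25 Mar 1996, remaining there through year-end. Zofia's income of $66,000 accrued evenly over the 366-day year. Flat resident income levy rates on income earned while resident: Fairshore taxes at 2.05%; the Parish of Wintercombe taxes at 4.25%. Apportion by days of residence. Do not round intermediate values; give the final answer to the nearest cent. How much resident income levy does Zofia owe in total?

$2,471.75

Fairshore, 1 Jan – 24 Mar 1996: 84 days → $66,000 × 2.05% × 84/366 = $310.5246
The Parish of Wintercombe, 25 Mar – 31 Dec 1996: 282 days → $66,000 × 4.25% × 282/366 = $2,161.2295
Total = $2,471.7541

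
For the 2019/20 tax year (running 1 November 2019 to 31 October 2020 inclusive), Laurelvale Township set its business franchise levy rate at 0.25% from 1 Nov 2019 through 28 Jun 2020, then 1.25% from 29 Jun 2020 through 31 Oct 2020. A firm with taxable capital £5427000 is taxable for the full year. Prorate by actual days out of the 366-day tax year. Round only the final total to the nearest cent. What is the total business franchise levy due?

£32102.34

1 Nov 2019 – 28 Jun 2020: 241 days at 0.25% → £5427000 × 0.25% × 241/366 = £8933.7910
29 Jun – 31 Oct 2020: 125 days at 1.25% → £5427000 × 1.25% × 125/366 = £23168.5451
Total = £32102.3361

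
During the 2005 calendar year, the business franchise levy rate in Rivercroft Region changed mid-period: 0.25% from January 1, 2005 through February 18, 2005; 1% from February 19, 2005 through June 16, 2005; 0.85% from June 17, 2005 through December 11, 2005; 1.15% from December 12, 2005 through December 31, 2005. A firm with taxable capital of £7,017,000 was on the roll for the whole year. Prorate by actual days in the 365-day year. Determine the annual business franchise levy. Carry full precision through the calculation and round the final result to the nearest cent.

January 1 – February 18, 2005: 49 days at 0.25% → £7,017,000 × 0.25% × 49/365 = £2,355.0205
February 19 – June 16, 2005: 118 days at 1% → £7,017,000 × 1% × 118/365 = £22,685.0959
June 17 – December 11, 2005: 178 days at 0.85% → £7,017,000 × 0.85% × 178/365 = £29,086.9068
December 12 – December 31, 2005: 20 days at 1.15% → £7,017,000 × 1.15% × 20/365 = £4,421.6712
Total = £58,548.6945

£58,548.69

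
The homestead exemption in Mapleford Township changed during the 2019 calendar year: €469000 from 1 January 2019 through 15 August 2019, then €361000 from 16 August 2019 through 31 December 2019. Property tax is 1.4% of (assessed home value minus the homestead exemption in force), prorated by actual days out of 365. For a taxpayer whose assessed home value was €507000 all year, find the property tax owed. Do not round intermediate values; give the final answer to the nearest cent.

€1103.66

1 January – 15 August 2019: 227 days, exemption €469000 → (€507000 − €469000) × 1.4% × 227/365 = €330.8603
16 August – 31 December 2019: 138 days, exemption €361000 → (€507000 − €361000) × 1.4% × 138/365 = €772.8000
Total = €1103.6603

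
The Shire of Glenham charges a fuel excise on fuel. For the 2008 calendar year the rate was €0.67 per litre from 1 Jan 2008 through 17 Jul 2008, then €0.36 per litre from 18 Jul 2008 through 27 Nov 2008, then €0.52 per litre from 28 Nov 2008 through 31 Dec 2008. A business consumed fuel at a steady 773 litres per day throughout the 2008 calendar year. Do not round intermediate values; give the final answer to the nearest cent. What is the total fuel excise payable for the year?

1 Jan – 17 Jul 2008: 199 days × 773 litres/day = 153,827 litres at €0.67/litre → €103,064.09
18 Jul – 27 Nov 2008: 133 days × 773 litres/day = 102,809 litres at €0.36/litre → €37,011.24
28 Nov – 31 Dec 2008: 34 days × 773 litres/day = 26,282 litres at €0.52/litre → €13,666.64

€153,741.97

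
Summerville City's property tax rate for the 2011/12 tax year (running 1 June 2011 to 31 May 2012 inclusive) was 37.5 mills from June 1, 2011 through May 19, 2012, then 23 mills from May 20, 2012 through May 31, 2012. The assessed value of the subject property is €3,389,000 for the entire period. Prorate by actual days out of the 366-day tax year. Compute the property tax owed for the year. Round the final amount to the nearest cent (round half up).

€125,476.34

June 1, 2011 – May 19, 2012: 354 days at 37.5 mills → €3,389,000 × 3.75% × 354/366 = €122,920.6967
May 20 – May 31, 2012: 12 days at 23 mills → €3,389,000 × 2.3% × 12/366 = €2,555.6393
Total = €125,476.3361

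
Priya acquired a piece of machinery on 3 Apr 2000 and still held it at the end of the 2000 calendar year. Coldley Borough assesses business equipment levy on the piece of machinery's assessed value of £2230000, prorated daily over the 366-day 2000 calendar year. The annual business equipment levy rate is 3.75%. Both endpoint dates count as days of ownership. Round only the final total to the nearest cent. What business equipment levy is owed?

Days held (3 Apr – 31 Dec 2000): 273 out of 366
Tax = £2230000 × 3.75% × 273/366 = £62376.0246

£62376.02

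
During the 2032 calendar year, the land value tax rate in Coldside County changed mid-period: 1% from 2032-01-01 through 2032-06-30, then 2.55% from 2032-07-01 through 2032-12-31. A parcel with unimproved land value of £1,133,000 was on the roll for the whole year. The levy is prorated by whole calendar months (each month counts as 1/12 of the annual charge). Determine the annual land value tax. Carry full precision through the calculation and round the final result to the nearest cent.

2032-01-01 to 2032-06-30: 6 months at 1% → £1,133,000 × 1% × 6/12 = £5,665.0000
2032-07-01 to 2032-12-31: 6 months at 2.55% → £1,133,000 × 2.55% × 6/12 = £14,445.7500
Total = £20,110.7500

£20,110.75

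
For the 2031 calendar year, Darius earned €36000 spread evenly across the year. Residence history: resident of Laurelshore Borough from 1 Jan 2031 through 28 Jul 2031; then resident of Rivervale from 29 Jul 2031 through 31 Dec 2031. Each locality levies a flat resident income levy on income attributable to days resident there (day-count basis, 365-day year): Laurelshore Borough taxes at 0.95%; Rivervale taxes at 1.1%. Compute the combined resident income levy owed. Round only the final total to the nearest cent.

€365.08

Laurelshore Borough, 1 Jan – 28 Jul 2031: 209 days → €36000 × 0.95% × 209/365 = €195.8301
Rivervale, 29 Jul – 31 Dec 2031: 156 days → €36000 × 1.1% × 156/365 = €169.2493
Total = €365.0795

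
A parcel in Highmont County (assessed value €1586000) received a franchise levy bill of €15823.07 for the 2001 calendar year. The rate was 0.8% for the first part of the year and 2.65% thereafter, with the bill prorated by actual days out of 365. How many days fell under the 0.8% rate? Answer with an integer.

Let d = days at the first rate; then 365 − d days at the second rate.
€1586000 × [0.8%·d + 2.65%·(365−d)] / 365 = €15823.07
Solving gives d = 326, so the new rate took effect on 23 November 2001.

326 days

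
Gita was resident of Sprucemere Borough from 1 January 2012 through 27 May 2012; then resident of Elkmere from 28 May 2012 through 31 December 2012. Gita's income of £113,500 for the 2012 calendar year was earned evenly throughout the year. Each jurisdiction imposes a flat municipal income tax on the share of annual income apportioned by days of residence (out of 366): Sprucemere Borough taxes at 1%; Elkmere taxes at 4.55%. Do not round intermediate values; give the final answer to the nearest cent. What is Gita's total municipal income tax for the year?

Sprucemere Borough, 1 January – 27 May 2012: 148 days → £113,500 × 1% × 148/366 = £458.9617
Elkmere, 28 May – 31 December 2012: 218 days → £113,500 × 4.55% × 218/366 = £3,075.9740
Total = £3,534.9358

£3,534.94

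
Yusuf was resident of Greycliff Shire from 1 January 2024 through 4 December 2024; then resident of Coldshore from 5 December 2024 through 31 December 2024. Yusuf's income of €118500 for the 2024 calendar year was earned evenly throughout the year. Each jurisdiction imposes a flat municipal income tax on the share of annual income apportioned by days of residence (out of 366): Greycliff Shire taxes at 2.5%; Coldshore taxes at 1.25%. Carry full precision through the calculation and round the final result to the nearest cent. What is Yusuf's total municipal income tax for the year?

Greycliff Shire, 1 January – 4 December 2024: 339 days → €118500 × 2.5% × 339/366 = €2743.9549
Coldshore, 5 December – 31 December 2024: 27 days → €118500 × 1.25% × 27/366 = €109.2725
Total = €2853.2275

€2853.23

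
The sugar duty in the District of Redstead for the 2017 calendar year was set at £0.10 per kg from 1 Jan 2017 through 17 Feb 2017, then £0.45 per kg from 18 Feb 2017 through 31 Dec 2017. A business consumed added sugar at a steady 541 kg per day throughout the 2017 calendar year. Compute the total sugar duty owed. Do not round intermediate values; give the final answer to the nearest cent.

£79,770.45

1 Jan – 17 Feb 2017: 48 days × 541 kg/day = 25,968 kg at £0.10/kg → £2,596.80
18 Feb – 31 Dec 2017: 317 days × 541 kg/day = 171,497 kg at £0.45/kg → £77,173.65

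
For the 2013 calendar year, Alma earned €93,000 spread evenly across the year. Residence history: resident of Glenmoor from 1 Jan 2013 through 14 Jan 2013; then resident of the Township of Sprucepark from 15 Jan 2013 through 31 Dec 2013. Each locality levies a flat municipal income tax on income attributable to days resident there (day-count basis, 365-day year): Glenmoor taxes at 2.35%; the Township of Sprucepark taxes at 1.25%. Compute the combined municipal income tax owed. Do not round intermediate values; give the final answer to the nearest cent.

€1,201.74

Glenmoor, 1 Jan – 14 Jan 2013: 14 days → €93,000 × 2.35% × 14/365 = €83.8274
The Township of Sprucepark, 15 Jan – 31 Dec 2013: 351 days → €93,000 × 1.25% × 351/365 = €1,117.9110
Total = €1,201.7384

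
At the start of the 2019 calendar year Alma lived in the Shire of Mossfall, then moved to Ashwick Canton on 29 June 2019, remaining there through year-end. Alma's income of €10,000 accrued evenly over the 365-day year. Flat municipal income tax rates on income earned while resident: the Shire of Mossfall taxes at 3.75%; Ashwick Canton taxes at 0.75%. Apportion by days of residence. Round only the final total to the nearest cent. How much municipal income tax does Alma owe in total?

The Shire of Mossfall, 1 January – 28 June 2019: 179 days → €10,000 × 3.75% × 179/365 = €183.9041
Ashwick Canton, 29 June – 31 December 2019: 186 days → €10,000 × 0.75% × 186/365 = €38.2192
Total = €222.1233

€222.12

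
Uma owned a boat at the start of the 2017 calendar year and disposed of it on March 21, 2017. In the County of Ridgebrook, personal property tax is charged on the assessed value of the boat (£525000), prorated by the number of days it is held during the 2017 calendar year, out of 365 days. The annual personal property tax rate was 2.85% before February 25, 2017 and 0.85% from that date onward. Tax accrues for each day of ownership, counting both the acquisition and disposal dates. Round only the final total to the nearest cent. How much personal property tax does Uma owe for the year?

January 1 – February 24, 2017: 55 days at 2.85% → £525000 × 2.85% × 55/365 = £2254.6233
February 25 – March 21, 2017: 25 days at 0.85% → £525000 × 0.85% × 25/365 = £305.6507
Total = £2560.2740

£2560.27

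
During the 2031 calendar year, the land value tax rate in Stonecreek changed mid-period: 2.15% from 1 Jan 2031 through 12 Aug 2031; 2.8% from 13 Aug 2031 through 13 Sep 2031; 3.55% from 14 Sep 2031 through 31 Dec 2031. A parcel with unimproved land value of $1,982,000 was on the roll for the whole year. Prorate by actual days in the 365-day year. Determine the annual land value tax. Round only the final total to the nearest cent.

$52,028.86

1 Jan – 12 Aug 2031: 224 days at 2.15% → $1,982,000 × 2.15% × 224/365 = $26,151.5397
13 Aug – 13 Sep 2031: 32 days at 2.8% → $1,982,000 × 2.8% × 32/365 = $4,865.4027
14 Sep – 31 Dec 2031: 109 days at 3.55% → $1,982,000 × 3.55% × 109/365 = $21,011.9151
Total = $52,028.8575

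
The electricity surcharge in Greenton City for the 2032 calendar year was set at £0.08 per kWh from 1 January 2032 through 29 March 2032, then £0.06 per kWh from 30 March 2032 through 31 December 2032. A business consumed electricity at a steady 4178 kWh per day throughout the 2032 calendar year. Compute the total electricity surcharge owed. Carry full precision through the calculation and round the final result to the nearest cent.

£99,185.72

1 January – 29 March 2032: 89 days × 4178 kWh/day = 371,842 kWh at £0.08/kWh → £29,747.36
30 March – 31 December 2032: 277 days × 4178 kWh/day = 1,157,306 kWh at £0.06/kWh → £69,438.36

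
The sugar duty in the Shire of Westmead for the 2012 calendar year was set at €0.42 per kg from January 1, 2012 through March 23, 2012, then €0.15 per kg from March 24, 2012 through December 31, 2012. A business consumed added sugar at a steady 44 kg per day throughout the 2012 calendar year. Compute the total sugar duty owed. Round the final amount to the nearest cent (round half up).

€3401.64

January 1 – March 23, 2012: 83 days × 44 kg/day = 3,652 kg at €0.42/kg → €1533.84
March 24 – December 31, 2012: 283 days × 44 kg/day = 12,452 kg at €0.15/kg → €1867.80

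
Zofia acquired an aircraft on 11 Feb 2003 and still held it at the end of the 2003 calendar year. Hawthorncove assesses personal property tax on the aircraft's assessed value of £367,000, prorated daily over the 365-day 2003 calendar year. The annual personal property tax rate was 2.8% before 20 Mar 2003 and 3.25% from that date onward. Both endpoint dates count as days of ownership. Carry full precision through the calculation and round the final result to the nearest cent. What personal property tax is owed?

£10,420.29

11 Feb – 19 Mar 2003: 37 days at 2.8% → £367,000 × 2.8% × 37/365 = £1,041.6767
20 Mar – 31 Dec 2003: 287 days at 3.25% → £367,000 × 3.25% × 287/365 = £9,378.6096
Total = £10,420.2863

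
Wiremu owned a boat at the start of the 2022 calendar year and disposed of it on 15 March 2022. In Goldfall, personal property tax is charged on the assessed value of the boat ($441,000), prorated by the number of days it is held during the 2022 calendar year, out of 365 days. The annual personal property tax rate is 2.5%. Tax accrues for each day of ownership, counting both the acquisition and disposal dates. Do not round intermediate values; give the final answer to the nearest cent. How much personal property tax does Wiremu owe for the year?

$2,235.21

Days held (1 January – 15 March 2022): 74 out of 365
Tax = $441,000 × 2.5% × 74/365 = $2,235.2055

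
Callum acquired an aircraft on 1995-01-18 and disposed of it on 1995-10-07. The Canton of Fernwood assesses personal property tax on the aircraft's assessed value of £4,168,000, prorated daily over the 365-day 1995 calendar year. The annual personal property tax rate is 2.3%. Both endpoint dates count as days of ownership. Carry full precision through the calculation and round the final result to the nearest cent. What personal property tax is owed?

Days held (1995-01-18 to 1995-10-07): 263 out of 365
Tax = £4,168,000 × 2.3% × 263/365 = £69,074.6082

£69,074.61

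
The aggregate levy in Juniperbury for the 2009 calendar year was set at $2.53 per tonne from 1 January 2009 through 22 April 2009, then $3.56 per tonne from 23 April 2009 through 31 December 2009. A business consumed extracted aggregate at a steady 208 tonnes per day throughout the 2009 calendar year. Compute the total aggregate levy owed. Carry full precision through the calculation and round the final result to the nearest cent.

1 January – 22 April 2009: 112 days × 208 tonnes/day = 23,296 tonnes at $2.53/tonne → $58938.88
23 April – 31 December 2009: 253 days × 208 tonnes/day = 52,624 tonnes at $3.56/tonne → $187341.44

$246280.32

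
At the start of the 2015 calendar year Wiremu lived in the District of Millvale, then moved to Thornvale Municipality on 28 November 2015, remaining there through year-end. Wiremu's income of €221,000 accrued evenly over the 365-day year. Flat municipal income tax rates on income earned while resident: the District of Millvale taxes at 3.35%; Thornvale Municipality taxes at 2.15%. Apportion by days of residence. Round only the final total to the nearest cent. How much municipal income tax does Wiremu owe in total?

The District of Millvale, 1 January – 27 November 2015: 331 days → €221,000 × 3.35% × 331/365 = €6,713.8589
Thornvale Municipality, 28 November – 31 December 2015: 34 days → €221,000 × 2.15% × 34/365 = €442.6055
Total = €7,156.4644

€7,156.46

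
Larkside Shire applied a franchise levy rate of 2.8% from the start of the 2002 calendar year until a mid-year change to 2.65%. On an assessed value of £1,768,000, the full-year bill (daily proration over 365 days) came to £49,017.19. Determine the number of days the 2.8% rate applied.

Let d = days at the first rate; then 365 − d days at the second rate.
£1,768,000 × [2.8%·d + 2.65%·(365−d)] / 365 = £49,017.19
Solving gives d = 298, so the new rate took effect on October 26, 2002.

298 days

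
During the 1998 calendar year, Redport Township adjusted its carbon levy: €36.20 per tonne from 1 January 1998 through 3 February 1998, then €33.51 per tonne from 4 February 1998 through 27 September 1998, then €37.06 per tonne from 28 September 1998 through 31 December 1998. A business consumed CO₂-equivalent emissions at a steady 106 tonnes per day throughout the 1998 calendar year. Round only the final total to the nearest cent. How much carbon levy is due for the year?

€1,341,945.16

1 January – 3 February 1998: 34 days × 106 tonnes/day = 3,604 tonnes at €36.20/tonne → €130,464.80
4 February – 27 September 1998: 236 days × 106 tonnes/day = 25,016 tonnes at €33.51/tonne → €838,286.16
28 September – 31 December 1998: 95 days × 106 tonnes/day = 10,070 tonnes at €37.06/tonne → €373,194.20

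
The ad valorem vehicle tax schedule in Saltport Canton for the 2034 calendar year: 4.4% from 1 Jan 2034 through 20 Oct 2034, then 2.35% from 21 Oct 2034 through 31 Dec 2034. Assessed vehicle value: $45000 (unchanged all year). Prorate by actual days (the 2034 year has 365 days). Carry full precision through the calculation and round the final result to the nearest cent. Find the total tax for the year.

$1798.03

1 Jan – 20 Oct 2034: 293 days at 4.4% → $45000 × 4.4% × 293/365 = $1589.4247
21 Oct – 31 Dec 2034: 72 days at 2.35% → $45000 × 2.35% × 72/365 = $208.6027
Total = $1798.0274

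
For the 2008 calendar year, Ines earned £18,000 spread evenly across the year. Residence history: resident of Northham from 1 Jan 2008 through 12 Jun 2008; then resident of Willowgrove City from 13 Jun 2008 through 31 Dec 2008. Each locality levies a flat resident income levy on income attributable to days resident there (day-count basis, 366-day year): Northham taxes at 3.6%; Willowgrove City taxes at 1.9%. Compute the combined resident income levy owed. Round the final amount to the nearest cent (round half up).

£479.11

Northham, 1 Jan – 12 Jun 2008: 164 days → £18,000 × 3.6% × 164/366 = £290.3607
Willowgrove City, 13 Jun – 31 Dec 2008: 202 days → £18,000 × 1.9% × 202/366 = £188.7541
Total = £479.1148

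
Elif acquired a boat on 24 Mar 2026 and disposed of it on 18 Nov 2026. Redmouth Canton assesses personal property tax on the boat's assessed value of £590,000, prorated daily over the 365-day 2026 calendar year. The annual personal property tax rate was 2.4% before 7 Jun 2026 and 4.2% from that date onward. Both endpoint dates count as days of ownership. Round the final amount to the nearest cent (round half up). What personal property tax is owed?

£14,111.51

24 Mar – 6 Jun 2026: 75 days at 2.4% → £590,000 × 2.4% × 75/365 = £2,909.5890
7 Jun – 18 Nov 2026: 165 days at 4.2% → £590,000 × 4.2% × 165/365 = £11,201.9178
Total = £14,111.5068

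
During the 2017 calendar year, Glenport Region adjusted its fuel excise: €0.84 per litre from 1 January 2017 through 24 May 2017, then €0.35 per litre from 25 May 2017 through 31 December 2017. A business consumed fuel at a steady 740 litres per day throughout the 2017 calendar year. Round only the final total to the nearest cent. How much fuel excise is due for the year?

1 January – 24 May 2017: 144 days × 740 litres/day = 106,560 litres at €0.84/litre → €89510.40
25 May – 31 December 2017: 221 days × 740 litres/day = 163,540 litres at €0.35/litre → €57239.00

€146749.40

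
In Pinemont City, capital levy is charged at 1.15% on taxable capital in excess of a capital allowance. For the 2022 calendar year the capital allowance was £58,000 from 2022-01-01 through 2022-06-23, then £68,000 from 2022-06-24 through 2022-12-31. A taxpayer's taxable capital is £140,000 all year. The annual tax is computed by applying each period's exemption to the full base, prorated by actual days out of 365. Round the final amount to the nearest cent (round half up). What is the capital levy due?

£882.82

2022-01-01 to 2022-06-23: 174 days, exemption £58,000 → (£140,000 − £58,000) × 1.15% × 174/365 = £449.5397
2022-06-24 to 2022-12-31: 191 days, exemption £68,000 → (£140,000 − £68,000) × 1.15% × 191/365 = £433.2822
Total = £882.8219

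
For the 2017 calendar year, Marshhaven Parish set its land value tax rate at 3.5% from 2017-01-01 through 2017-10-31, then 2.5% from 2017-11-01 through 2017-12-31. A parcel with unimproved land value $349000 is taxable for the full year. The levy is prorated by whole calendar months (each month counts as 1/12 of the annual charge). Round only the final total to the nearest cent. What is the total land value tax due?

2017-01-01 to 2017-10-31: 10 months at 3.5% → $349000 × 3.5% × 10/12 = $10179.1667
2017-11-01 to 2017-12-31: 2 months at 2.5% → $349000 × 2.5% × 2/12 = $1454.1667
Total = $11633.3333

$11633.33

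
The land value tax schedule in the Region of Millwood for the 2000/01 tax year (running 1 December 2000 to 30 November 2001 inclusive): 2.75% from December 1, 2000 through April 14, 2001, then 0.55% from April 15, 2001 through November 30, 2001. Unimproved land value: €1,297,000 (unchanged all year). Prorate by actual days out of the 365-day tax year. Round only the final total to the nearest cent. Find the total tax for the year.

€17,687.17

December 1, 2000 – April 14, 2001: 135 days at 2.75% → €1,297,000 × 2.75% × 135/365 = €13,192.0890
April 15 – November 30, 2001: 230 days at 0.55% → €1,297,000 × 0.55% × 230/365 = €4,495.0822
Total = €17,687.1712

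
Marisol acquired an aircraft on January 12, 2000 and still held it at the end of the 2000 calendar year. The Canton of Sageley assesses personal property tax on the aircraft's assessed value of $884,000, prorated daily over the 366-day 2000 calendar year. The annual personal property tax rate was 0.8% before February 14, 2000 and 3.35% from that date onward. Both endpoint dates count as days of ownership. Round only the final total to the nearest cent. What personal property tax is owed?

$26,691.49

January 12 – February 13, 2000: 33 days at 0.8% → $884,000 × 0.8% × 33/366 = $637.6393
February 14 – December 31, 2000: 322 days at 3.35% → $884,000 × 3.35% × 322/366 = $26,053.8470
Total = $26,691.4863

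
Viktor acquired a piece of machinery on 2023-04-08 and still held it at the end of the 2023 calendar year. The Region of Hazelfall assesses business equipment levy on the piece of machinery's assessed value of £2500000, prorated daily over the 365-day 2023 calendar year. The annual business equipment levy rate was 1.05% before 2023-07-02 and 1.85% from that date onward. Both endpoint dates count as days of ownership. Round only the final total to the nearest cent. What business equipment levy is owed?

2023-04-08 to 2023-07-01: 85 days at 1.05% → £2500000 × 1.05% × 85/365 = £6113.0137
2023-07-02 to 2023-12-31: 183 days at 1.85% → £2500000 × 1.85% × 183/365 = £23188.3562
Total = £29301.3699

£29301.37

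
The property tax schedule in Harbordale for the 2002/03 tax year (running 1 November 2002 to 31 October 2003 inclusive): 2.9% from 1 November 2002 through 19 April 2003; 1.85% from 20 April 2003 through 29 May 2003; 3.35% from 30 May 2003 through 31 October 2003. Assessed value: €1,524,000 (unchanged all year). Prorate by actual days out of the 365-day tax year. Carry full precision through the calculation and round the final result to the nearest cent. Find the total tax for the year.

€45,354.66

1 November 2002 – 19 April 2003: 170 days at 2.9% → €1,524,000 × 2.9% × 170/365 = €20,584.4384
20 April – 29 May 2003: 40 days at 1.85% → €1,524,000 × 1.85% × 40/365 = €3,089.7534
30 May – 31 October 2003: 155 days at 3.35% → €1,524,000 × 3.35% × 155/365 = €21,680.4658
Total = €45,354.6575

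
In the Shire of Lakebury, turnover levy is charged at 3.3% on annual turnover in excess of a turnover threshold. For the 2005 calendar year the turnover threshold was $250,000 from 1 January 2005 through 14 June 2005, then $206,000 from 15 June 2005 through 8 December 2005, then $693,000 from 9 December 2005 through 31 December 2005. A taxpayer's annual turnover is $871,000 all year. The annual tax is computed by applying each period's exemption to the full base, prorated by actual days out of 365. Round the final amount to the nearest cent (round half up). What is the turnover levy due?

1 January – 14 June 2005: 165 days, exemption $250,000 → ($871,000 − $250,000) × 3.3% × 165/365 = $9,263.9589
15 June – 8 December 2005: 177 days, exemption $206,000 → ($871,000 − $206,000) × 3.3% × 177/365 = $10,641.8219
9 December – 31 December 2005: 23 days, exemption $693,000 → ($871,000 − $693,000) × 3.3% × 23/365 = $370.1425
Total = $20,275.9233

$20,275.92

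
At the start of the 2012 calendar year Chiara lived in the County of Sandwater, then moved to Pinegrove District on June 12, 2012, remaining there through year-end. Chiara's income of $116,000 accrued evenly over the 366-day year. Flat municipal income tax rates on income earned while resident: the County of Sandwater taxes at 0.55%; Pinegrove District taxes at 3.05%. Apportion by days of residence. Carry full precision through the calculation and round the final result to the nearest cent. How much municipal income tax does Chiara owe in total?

The County of Sandwater, January 1 – June 11, 2012: 163 days → $116,000 × 0.55% × 163/366 = $284.1366
Pinegrove District, June 12 – December 31, 2012: 203 days → $116,000 × 3.05% × 203/366 = $1,962.3333
Total = $2,246.4699

$2,246.47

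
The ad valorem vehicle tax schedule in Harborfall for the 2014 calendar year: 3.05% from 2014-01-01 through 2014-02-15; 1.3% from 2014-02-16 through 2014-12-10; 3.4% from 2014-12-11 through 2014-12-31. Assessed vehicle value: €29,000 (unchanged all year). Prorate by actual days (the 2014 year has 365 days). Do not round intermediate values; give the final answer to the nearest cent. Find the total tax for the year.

€476.00

2014-01-01 to 2014-02-15: 46 days at 3.05% → €29,000 × 3.05% × 46/365 = €111.4712
2014-02-16 to 2014-12-10: 298 days at 1.3% → €29,000 × 1.3% × 298/365 = €307.7973
2014-12-11 to 2014-12-31: 21 days at 3.4% → €29,000 × 3.4% × 21/365 = €56.7288
Total = €475.9973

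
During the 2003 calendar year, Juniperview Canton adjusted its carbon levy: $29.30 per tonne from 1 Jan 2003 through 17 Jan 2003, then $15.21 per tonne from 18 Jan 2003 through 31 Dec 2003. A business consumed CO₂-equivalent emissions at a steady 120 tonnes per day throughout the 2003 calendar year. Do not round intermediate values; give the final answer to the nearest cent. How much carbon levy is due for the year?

1 Jan – 17 Jan 2003: 17 days × 120 tonnes/day = 2,040 tonnes at $29.30/tonne → $59772.00
18 Jan – 31 Dec 2003: 348 days × 120 tonnes/day = 41,760 tonnes at $15.21/tonne → $635169.60

$694941.60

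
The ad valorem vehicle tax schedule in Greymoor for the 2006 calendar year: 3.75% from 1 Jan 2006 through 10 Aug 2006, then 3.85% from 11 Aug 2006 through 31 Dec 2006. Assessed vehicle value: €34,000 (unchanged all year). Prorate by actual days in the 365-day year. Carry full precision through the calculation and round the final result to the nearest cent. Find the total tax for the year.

1 Jan – 10 Aug 2006: 222 days at 3.75% → €34,000 × 3.75% × 222/365 = €775.4795
11 Aug – 31 Dec 2006: 143 days at 3.85% → €34,000 × 3.85% × 143/365 = €512.8411
Total = €1,288.3205

€1,288.32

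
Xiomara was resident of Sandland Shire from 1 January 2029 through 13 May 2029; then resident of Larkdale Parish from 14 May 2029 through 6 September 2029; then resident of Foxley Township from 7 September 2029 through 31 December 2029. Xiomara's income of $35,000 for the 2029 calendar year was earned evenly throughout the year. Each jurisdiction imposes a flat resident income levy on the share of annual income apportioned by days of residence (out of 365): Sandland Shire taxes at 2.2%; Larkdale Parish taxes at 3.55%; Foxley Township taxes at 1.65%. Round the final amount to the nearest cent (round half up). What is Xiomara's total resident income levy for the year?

Sandland Shire, 1 January – 13 May 2029: 133 days → $35,000 × 2.2% × 133/365 = $280.5753
Larkdale Parish, 14 May – 6 September 2029: 116 days → $35,000 × 3.55% × 116/365 = $394.8767
Foxley Township, 7 September – 31 December 2029: 116 days → $35,000 × 1.65% × 116/365 = $183.5342
Total = $858.9863

$858.99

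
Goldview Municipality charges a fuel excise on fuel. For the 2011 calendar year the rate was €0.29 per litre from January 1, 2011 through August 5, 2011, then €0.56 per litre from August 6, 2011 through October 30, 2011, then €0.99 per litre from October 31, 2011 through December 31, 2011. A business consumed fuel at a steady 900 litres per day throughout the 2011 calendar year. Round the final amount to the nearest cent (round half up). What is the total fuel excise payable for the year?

January 1 – August 5, 2011: 217 days × 900 litres/day = 195,300 litres at €0.29/litre → €56,637.00
August 6 – October 30, 2011: 86 days × 900 litres/day = 77,400 litres at €0.56/litre → €43,344.00
October 31 – December 31, 2011: 62 days × 900 litres/day = 55,800 litres at €0.99/litre → €55,242.00

€155,223.00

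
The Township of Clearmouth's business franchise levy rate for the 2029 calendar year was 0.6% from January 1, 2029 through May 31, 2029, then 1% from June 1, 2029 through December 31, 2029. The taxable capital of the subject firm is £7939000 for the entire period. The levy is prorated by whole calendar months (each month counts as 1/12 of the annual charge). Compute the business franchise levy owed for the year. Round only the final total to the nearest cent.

January 1 – May 31, 2029: 5 months at 0.6% → £7939000 × 0.6% × 5/12 = £19847.5000
June 1 – December 31, 2029: 7 months at 1% → £7939000 × 1% × 7/12 = £46310.8333
Total = £66158.3333

£66158.33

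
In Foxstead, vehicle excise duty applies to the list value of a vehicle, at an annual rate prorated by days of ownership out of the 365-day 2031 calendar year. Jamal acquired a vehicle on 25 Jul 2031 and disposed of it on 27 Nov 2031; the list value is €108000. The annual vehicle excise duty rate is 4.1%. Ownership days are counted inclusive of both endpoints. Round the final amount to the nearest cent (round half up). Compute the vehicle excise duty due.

Days held (25 Jul – 27 Nov 2031): 126 out of 365
Tax = €108000 × 4.1% × 126/365 = €1528.5699

€1528.57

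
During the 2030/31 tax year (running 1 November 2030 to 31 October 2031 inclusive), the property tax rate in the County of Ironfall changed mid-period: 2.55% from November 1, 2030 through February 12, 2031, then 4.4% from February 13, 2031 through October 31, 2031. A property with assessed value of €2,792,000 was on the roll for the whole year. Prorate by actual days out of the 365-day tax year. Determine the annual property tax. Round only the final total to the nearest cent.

€108,130.72

November 1, 2030 – February 12, 2031: 104 days at 2.55% → €2,792,000 × 2.55% × 104/365 = €20,285.9836
February 13 – October 31, 2031: 261 days at 4.4% → €2,792,000 × 4.4% × 261/365 = €87,844.7342
Total = €108,130.7178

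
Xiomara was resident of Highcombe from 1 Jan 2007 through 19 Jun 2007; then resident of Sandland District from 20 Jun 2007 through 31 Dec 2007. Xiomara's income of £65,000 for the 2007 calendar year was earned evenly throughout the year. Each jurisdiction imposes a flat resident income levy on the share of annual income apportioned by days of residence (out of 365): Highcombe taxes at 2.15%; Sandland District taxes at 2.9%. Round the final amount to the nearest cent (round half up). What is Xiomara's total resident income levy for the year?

£1,657.95

Highcombe, 1 Jan – 19 Jun 2007: 170 days → £65,000 × 2.15% × 170/365 = £650.8904
Sandland District, 20 Jun – 31 Dec 2007: 195 days → £65,000 × 2.9% × 195/365 = £1,007.0548
Total = £1,657.9452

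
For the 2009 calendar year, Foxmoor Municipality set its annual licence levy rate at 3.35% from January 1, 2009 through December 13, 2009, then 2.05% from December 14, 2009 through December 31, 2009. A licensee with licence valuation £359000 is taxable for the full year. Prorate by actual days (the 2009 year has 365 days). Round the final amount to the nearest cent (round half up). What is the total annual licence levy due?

£11796.35

January 1 – December 13, 2009: 347 days at 3.35% → £359000 × 3.35% × 347/365 = £11433.4123
December 14 – December 31, 2009: 18 days at 2.05% → £359000 × 2.05% × 18/365 = £362.9342
Total = £11796.3466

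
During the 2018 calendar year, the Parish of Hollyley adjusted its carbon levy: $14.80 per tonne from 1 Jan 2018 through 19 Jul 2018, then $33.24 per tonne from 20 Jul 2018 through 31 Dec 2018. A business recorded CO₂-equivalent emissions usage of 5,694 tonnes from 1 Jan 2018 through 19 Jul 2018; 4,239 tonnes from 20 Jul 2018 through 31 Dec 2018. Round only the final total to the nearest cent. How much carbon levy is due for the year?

$225,175.56

1 Jan – 19 Jul 2018: 5,694 tonnes at $14.80/tonne → $84,271.20
20 Jul – 31 Dec 2018: 4,239 tonnes at $33.24/tonne → $140,904.36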